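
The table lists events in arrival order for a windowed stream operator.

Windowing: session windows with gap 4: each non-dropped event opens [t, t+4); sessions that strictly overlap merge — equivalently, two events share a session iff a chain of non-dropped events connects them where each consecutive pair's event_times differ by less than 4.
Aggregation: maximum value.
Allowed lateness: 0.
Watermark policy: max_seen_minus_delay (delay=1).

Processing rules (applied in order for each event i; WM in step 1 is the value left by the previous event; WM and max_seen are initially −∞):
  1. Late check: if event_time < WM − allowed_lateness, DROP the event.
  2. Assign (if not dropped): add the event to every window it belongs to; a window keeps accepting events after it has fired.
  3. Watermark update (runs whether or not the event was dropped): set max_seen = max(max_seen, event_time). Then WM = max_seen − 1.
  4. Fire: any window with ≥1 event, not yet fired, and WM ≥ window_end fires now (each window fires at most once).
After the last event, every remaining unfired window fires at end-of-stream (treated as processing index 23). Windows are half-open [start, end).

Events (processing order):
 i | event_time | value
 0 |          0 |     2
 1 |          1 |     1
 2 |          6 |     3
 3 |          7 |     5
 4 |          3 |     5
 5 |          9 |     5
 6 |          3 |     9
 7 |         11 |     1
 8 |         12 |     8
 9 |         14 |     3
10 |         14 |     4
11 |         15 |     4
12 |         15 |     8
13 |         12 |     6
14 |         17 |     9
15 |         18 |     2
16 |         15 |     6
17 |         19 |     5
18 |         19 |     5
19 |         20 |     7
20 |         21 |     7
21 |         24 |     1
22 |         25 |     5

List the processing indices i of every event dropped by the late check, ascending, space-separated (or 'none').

4 6 13 16

i=0 t=0 v=2: → [0,4); WM=-1
i=1 t=1 v=1: → [0,5); WM=0
i=2 t=6 v=3: → [6,10); WM=5
i=3 t=7 v=5: → [6,11); WM=6
i=4 t=3 v=5: DROP (t<6-0); WM=6
i=5 t=9 v=5: → [6,13); WM=8
i=6 t=3 v=9: DROP (t<8-0); WM=8
i=7 t=11 v=1: → [6,15); WM=10
i=8 t=12 v=8: → [6,16); WM=11
i=9 t=14 v=3: → [6,18); WM=13
i=10 t=14 v=4: → [6,18); WM=13
i=11 t=15 v=4: → [6,19); WM=14
i=12 t=15 v=8: → [6,19); WM=14
i=13 t=12 v=6: DROP (t<14-0); WM=14
i=14 t=17 v=9: → [6,21); WM=16
i=15 t=18 v=2: → [6,22); WM=17
i=16 t=15 v=6: DROP (t<17-0); WM=17
i=17 t=19 v=5: → [6,23); WM=18
i=18 t=19 v=5: → [6,23); WM=18
i=19 t=20 v=7: → [6,24); WM=19
i=20 t=21 v=7: → [6,25); WM=20
i=21 t=24 v=1: → [6,28); WM=23
i=22 t=25 v=5: → [6,29); WM=24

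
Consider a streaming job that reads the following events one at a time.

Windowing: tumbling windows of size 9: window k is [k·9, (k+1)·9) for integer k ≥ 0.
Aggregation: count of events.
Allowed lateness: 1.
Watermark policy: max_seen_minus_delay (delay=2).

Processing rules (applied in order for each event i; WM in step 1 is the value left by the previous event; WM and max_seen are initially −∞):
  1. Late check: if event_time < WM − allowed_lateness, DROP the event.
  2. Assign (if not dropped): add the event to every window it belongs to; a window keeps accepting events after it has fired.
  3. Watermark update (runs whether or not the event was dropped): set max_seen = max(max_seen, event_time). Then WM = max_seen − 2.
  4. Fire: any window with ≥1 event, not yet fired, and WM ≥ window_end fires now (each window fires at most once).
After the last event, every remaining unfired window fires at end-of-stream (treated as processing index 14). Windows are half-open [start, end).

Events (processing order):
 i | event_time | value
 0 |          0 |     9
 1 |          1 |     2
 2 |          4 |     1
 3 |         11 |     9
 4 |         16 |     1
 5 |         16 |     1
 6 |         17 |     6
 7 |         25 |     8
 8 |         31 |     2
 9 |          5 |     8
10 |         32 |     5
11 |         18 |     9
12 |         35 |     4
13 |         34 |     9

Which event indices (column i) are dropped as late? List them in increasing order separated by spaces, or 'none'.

9 11

i=0 t=0 v=9: → [0,9); WM=-2
i=1 t=1 v=2: → [0,9); WM=-1
i=2 t=4 v=1: → [0,9); WM=2
i=3 t=11 v=9: → [9,18); WM=9; [0,9) fires=3
i=4 t=16 v=1: → [9,18); WM=14
i=5 t=16 v=1: → [9,18); WM=14
i=6 t=17 v=6: → [9,18); WM=15
i=7 t=25 v=8: → [18,27); WM=23; [9,18) fires=4
i=8 t=31 v=2: → [27,36); WM=29; [18,27) fires=1
i=9 t=5 v=8: DROP (t<29-1); WM=29
i=10 t=32 v=5: → [27,36); WM=30
i=11 t=18 v=9: DROP (t<30-1); WM=30
i=12 t=35 v=4: → [27,36); WM=33
i=13 t=34 v=9: → [27,36); WM=33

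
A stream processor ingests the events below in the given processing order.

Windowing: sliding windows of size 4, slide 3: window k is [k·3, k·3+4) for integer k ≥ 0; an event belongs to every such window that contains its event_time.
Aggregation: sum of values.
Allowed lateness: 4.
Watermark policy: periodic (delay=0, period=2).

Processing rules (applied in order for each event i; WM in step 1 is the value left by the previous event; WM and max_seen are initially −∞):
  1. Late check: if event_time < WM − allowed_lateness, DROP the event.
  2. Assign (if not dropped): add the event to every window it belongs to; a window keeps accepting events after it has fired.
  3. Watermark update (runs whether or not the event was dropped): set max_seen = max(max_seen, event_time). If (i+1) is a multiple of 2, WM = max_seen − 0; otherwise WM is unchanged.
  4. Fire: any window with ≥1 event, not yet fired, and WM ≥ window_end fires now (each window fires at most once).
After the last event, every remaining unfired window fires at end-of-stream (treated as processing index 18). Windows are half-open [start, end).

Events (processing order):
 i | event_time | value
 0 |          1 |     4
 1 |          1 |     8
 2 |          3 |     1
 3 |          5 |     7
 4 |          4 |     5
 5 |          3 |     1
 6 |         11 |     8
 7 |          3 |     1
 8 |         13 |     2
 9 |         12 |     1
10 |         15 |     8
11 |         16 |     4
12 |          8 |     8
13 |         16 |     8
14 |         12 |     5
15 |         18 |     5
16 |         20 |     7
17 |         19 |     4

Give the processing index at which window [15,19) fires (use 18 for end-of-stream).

17

i=0 t=1 v=4: → [0,4); WM=−∞
i=1 t=1 v=8: → [0,4); WM=1
i=2 t=3 v=1: → [3,7),[0,4); WM=1
i=3 t=5 v=7: → [3,7); WM=5; [0,4) fires=13
i=4 t=4 v=5: → [3,7); WM=5
i=5 t=3 v=1: → [3,7),[0,4); WM=5
i=6 t=11 v=8: → [9,13); WM=5
i=7 t=3 v=1: → [3,7),[0,4); WM=11; [3,7) fires=15
i=8 t=13 v=2: → [12,16); WM=11
i=9 t=12 v=1: → [12,16),[9,13); WM=13; [9,13) fires=9
i=10 t=15 v=8: → [15,19),[12,16); WM=13
i=11 t=16 v=4: → [15,19); WM=16; [12,16) fires=11
i=12 t=8 v=8: DROP (t<16-4); WM=16
i=13 t=16 v=8: → [15,19); WM=16
i=14 t=12 v=5: → [12,16),[9,13); WM=16
i=15 t=18 v=5: → [18,22),[15,19); WM=18
i=16 t=20 v=7: → [18,22); WM=18
i=17 t=19 v=4: → [18,22); WM=20; [15,19) fires=25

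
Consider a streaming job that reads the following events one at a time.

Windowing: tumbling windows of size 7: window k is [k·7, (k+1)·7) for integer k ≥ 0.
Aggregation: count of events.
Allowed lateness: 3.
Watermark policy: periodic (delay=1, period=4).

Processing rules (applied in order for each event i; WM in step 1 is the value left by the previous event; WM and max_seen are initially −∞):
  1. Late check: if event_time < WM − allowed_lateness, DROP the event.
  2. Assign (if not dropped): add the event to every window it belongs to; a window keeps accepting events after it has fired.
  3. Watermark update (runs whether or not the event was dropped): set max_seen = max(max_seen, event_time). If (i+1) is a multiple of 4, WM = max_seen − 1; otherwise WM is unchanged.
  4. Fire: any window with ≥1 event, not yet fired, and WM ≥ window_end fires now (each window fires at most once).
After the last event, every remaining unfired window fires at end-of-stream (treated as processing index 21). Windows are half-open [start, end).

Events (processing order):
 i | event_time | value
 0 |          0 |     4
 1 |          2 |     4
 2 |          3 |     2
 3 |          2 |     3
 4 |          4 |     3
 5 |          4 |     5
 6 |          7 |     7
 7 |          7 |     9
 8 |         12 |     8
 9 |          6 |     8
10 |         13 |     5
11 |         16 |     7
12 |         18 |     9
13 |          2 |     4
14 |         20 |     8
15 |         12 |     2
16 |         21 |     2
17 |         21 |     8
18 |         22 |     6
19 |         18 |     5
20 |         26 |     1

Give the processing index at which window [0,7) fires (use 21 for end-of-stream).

11

i=0 t=0 v=4: → [0,7); WM=−∞
i=1 t=2 v=4: → [0,7); WM=−∞
i=2 t=3 v=2: → [0,7); WM=−∞
i=3 t=2 v=3: → [0,7); WM=2
i=4 t=4 v=3: → [0,7); WM=2
i=5 t=4 v=5: → [0,7); WM=2
i=6 t=7 v=7: → [7,14); WM=2
i=7 t=7 v=9: → [7,14); WM=6
i=8 t=12 v=8: → [7,14); WM=6
i=9 t=6 v=8: → [0,7); WM=6
i=10 t=13 v=5: → [7,14); WM=6
i=11 t=16 v=7: → [14,21); WM=15; [0,7) fires=7 [7,14) fires=4
i=12 t=18 v=9: → [14,21); WM=15
i=13 t=2 v=4: DROP (t<15-3); WM=15
i=14 t=20 v=8: → [14,21); WM=15
i=15 t=12 v=2: → [7,14); WM=19
i=16 t=21 v=2: → [21,28); WM=19
i=17 t=21 v=8: → [21,28); WM=19
i=18 t=22 v=6: → [21,28); WM=19
i=19 t=18 v=5: → [14,21); WM=21; [14,21) fires=4
i=20 t=26 v=1: → [21,28); WM=21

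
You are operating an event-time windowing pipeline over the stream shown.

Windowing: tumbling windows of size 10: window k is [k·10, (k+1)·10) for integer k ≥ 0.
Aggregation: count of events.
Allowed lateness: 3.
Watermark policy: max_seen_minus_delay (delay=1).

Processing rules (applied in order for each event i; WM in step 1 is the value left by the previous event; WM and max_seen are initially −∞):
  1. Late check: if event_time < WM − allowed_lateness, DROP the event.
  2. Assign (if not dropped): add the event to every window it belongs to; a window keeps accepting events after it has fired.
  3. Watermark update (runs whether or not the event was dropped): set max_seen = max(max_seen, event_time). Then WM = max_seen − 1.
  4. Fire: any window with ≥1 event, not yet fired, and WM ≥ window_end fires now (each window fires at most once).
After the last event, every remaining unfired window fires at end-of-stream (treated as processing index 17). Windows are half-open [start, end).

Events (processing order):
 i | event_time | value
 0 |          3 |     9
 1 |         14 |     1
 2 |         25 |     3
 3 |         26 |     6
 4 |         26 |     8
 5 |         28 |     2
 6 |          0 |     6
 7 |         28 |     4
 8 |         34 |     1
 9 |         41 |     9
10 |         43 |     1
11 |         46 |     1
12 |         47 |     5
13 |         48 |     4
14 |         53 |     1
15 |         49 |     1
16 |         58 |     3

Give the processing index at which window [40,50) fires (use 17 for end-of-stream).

i=0 t=3 v=9: → [0,10); WM=2
i=1 t=14 v=1: → [10,20); WM=13; [0,10) fires=1
i=2 t=25 v=3: → [20,30); WM=24; [10,20) fires=1
i=3 t=26 v=6: → [20,30); WM=25
i=4 t=26 v=8: → [20,30); WM=25
i=5 t=28 v=2: → [20,30); WM=27
i=6 t=0 v=6: DROP (t<27-3); WM=27
i=7 t=28 v=4: → [20,30); WM=27
i=8 t=34 v=1: → [30,40); WM=33; [20,30) fires=5
i=9 t=41 v=9: → [40,50); WM=40; [30,40) fires=1
i=10 t=43 v=1: → [40,50); WM=42
i=11 t=46 v=1: → [40,50); WM=45
i=12 t=47 v=5: → [40,50); WM=46
i=13 t=48 v=4: → [40,50); WM=47
i=14 t=53 v=1: → [50,60); WM=52; [40,50) fires=5
i=15 t=49 v=1: → [40,50); WM=52
i=16 t=58 v=3: → [50,60); WM=57

14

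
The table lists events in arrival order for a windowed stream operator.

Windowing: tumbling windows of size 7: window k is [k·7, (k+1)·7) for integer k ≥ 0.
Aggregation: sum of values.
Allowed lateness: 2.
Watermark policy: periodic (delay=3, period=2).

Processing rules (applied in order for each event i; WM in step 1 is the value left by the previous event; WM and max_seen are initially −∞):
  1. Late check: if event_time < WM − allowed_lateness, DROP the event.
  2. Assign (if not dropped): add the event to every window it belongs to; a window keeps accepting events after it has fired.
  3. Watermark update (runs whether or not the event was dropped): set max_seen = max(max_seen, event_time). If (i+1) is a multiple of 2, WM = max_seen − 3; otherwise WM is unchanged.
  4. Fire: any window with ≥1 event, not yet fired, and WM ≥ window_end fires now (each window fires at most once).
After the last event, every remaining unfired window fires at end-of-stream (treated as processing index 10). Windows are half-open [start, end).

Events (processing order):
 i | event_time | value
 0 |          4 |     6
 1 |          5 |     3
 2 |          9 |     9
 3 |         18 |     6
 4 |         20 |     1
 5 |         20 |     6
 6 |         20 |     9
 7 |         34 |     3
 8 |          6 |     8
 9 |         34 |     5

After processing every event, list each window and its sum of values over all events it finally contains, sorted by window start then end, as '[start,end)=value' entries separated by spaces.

i=0 t=4 v=6: → [0,7); WM=−∞
i=1 t=5 v=3: → [0,7); WM=2
i=2 t=9 v=9: → [7,14); WM=2
i=3 t=18 v=6: → [14,21); WM=15; [0,7) fires=9 [7,14) fires=9
i=4 t=20 v=1: → [14,21); WM=15
i=5 t=20 v=6: → [14,21); WM=17
i=6 t=20 v=9: → [14,21); WM=17
i=7 t=34 v=3: → [28,35); WM=31; [14,21) fires=22
i=8 t=6 v=8: DROP (t<31-2); WM=31
i=9 t=34 v=5: → [28,35); WM=31

[0,7)=9 [7,14)=9 [14,21)=22 [28,35)=8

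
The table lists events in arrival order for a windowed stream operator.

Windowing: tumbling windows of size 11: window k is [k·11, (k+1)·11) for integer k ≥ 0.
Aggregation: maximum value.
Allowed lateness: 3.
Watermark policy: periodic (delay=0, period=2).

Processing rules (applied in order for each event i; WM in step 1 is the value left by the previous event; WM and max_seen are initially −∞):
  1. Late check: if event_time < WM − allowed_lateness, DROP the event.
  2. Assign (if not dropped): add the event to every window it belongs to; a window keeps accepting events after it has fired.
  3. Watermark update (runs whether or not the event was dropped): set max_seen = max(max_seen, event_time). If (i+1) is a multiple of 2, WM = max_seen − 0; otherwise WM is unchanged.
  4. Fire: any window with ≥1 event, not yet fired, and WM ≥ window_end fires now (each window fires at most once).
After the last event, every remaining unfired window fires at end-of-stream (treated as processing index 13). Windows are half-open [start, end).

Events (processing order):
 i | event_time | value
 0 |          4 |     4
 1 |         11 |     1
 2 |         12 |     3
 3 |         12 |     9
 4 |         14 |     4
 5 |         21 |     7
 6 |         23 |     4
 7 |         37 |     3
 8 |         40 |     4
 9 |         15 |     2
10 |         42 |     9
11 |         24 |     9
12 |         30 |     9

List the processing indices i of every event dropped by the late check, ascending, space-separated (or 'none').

9 11 12

i=0 t=4 v=4: → [0,11); WM=−∞
i=1 t=11 v=1: → [11,22); WM=11; [0,11) fires=4
i=2 t=12 v=3: → [11,22); WM=11
i=3 t=12 v=9: → [11,22); WM=12
i=4 t=14 v=4: → [11,22); WM=12
i=5 t=21 v=7: → [11,22); WM=21
i=6 t=23 v=4: → [22,33); WM=21
i=7 t=37 v=3: → [33,44); WM=37; [11,22) fires=9 [22,33) fires=4
i=8 t=40 v=4: → [33,44); WM=37
i=9 t=15 v=2: DROP (t<37-3); WM=40
i=10 t=42 v=9: → [33,44); WM=40
i=11 t=24 v=9: DROP (t<40-3); WM=42
i=12 t=30 v=9: DROP (t<42-3); WM=42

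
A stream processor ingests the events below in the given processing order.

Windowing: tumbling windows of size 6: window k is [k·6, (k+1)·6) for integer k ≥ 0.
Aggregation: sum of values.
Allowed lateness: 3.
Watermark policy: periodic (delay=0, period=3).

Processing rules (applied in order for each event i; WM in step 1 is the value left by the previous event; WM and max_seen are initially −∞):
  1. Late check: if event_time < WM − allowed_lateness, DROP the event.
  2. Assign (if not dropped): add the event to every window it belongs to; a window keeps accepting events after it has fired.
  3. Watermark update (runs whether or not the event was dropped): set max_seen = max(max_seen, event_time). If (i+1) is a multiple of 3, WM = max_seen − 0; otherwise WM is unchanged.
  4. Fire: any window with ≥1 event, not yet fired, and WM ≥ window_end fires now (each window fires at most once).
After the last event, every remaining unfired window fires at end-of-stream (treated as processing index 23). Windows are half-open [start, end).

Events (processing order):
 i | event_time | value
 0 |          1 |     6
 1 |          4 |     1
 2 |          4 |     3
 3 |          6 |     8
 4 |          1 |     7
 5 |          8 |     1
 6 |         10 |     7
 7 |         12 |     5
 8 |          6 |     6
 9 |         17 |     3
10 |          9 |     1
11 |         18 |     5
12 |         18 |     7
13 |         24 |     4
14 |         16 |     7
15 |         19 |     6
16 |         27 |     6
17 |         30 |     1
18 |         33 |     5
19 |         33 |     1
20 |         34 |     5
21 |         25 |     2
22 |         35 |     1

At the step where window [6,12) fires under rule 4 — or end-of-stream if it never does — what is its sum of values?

22

i=0 t=1 v=6: → [0,6); WM=−∞
i=1 t=4 v=1: → [0,6); WM=−∞
i=2 t=4 v=3: → [0,6); WM=4
i=3 t=6 v=8: → [6,12); WM=4
i=4 t=1 v=7: → [0,6); WM=4
i=5 t=8 v=1: → [6,12); WM=8; [0,6) fires=17
i=6 t=10 v=7: → [6,12); WM=8
i=7 t=12 v=5: → [12,18); WM=8
i=8 t=6 v=6: → [6,12); WM=12; [6,12) fires=22
i=9 t=17 v=3: → [12,18); WM=12
i=10 t=9 v=1: → [6,12); WM=12
i=11 t=18 v=5: → [18,24); WM=18; [12,18) fires=8
i=12 t=18 v=7: → [18,24); WM=18
i=13 t=24 v=4: → [24,30); WM=18
i=14 t=16 v=7: → [12,18); WM=24; [18,24) fires=12
i=15 t=19 v=6: DROP (t<24-3); WM=24
i=16 t=27 v=6: → [24,30); WM=24
i=17 t=30 v=1: → [30,36); WM=30; [24,30) fires=10
i=18 t=33 v=5: → [30,36); WM=30
i=19 t=33 v=1: → [30,36); WM=30
i=20 t=34 v=5: → [30,36); WM=34
i=21 t=25 v=2: DROP (t<34-3); WM=34
i=22 t=35 v=1: → [30,36); WM=34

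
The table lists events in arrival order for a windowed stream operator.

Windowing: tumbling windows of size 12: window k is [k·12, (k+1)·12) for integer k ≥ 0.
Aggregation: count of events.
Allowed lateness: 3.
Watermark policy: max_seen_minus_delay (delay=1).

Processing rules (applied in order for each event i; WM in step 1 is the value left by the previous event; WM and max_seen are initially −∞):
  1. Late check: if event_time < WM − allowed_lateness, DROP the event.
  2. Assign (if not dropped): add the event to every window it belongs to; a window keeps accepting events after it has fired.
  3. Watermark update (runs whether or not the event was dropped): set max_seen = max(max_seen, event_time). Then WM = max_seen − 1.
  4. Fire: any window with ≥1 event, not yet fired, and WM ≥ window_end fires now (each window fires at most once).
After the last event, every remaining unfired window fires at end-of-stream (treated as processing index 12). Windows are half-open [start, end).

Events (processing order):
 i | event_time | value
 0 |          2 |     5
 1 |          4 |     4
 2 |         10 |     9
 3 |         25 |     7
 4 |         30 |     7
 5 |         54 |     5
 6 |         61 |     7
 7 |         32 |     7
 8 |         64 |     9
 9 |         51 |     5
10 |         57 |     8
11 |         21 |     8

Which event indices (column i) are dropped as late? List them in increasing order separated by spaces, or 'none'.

7 9 10 11

i=0 t=2 v=5: → [0,12); WM=1
i=1 t=4 v=4: → [0,12); WM=3
i=2 t=10 v=9: → [0,12); WM=9
i=3 t=25 v=7: → [24,36); WM=24; [0,12) fires=3
i=4 t=30 v=7: → [24,36); WM=29
i=5 t=54 v=5: → [48,60); WM=53; [24,36) fires=2
i=6 t=61 v=7: → [60,72); WM=60; [48,60) fires=1
i=7 t=32 v=7: DROP (t<60-3); WM=60
i=8 t=64 v=9: → [60,72); WM=63
i=9 t=51 v=5: DROP (t<63-3); WM=63
i=10 t=57 v=8: DROP (t<63-3); WM=63
i=11 t=21 v=8: DROP (t<63-3); WM=63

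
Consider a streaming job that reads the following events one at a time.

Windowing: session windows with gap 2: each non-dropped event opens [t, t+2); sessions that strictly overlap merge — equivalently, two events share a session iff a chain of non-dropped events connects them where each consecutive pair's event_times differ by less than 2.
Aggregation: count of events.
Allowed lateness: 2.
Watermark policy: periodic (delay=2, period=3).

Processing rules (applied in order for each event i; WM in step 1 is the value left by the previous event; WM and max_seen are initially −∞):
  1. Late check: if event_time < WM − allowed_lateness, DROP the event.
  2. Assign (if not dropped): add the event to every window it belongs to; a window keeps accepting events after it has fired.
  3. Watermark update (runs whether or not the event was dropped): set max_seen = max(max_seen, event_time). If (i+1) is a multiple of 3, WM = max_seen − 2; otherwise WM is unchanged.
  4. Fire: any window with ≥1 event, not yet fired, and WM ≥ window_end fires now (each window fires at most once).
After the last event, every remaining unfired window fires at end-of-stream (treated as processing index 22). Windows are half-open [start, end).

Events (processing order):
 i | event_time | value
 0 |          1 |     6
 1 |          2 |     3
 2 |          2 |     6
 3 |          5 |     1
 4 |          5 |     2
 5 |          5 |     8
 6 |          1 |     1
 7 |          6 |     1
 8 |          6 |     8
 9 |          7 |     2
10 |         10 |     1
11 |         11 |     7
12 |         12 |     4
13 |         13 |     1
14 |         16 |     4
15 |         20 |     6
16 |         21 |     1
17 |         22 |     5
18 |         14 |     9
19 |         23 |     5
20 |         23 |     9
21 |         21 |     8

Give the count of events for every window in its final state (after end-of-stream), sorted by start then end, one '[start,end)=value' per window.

i=0 t=1 v=6: → [1,3); WM=−∞
i=1 t=2 v=3: → [1,4); WM=−∞
i=2 t=2 v=6: → [1,4); WM=0
i=3 t=5 v=1: → [5,7); WM=0
i=4 t=5 v=2: → [5,7); WM=0
i=5 t=5 v=8: → [5,7); WM=3
i=6 t=1 v=1: → [1,4); WM=3
i=7 t=6 v=1: → [5,8); WM=3
i=8 t=6 v=8: → [5,8); WM=4
i=9 t=7 v=2: → [5,9); WM=4
i=10 t=10 v=1: → [10,12); WM=4
i=11 t=11 v=7: → [10,13); WM=9
i=12 t=12 v=4: → [10,14); WM=9
i=13 t=13 v=1: → [10,15); WM=9
i=14 t=16 v=4: → [16,18); WM=14
i=15 t=20 v=6: → [20,22); WM=14
i=16 t=21 v=1: → [20,23); WM=14
i=17 t=22 v=5: → [20,24); WM=20
i=18 t=14 v=9: DROP (t<20-2); WM=20
i=19 t=23 v=5: → [20,25); WM=20
i=20 t=23 v=9: → [20,25); WM=21
i=21 t=21 v=8: → [20,25); WM=21

[1,4)=4 [5,9)=6 [10,15)=4 [16,18)=1 [20,25)=6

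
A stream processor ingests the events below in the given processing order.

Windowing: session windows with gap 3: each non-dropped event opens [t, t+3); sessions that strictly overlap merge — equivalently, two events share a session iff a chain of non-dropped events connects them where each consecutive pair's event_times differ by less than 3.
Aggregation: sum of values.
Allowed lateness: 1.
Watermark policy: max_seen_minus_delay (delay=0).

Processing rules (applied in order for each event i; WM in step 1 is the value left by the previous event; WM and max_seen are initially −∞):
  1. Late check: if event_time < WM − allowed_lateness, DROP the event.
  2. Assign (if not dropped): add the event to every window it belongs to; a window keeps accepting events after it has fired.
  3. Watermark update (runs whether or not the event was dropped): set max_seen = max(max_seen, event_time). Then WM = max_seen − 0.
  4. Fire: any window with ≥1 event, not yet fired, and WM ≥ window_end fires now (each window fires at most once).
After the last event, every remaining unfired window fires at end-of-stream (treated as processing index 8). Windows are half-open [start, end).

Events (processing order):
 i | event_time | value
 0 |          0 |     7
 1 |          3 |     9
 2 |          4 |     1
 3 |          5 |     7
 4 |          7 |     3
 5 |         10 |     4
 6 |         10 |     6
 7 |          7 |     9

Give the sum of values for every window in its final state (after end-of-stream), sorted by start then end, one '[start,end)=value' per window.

[0,3)=7 [3,10)=20 [10,13)=10

i=0 t=0 v=7: → [0,3); WM=0
i=1 t=3 v=9: → [3,6); WM=3
i=2 t=4 v=1: → [3,7); WM=4
i=3 t=5 v=7: → [3,8); WM=5
i=4 t=7 v=3: → [3,10); WM=7
i=5 t=10 v=4: → [10,13); WM=10
i=6 t=10 v=6: → [10,13); WM=10
i=7 t=7 v=9: DROP (t<10-1); WM=10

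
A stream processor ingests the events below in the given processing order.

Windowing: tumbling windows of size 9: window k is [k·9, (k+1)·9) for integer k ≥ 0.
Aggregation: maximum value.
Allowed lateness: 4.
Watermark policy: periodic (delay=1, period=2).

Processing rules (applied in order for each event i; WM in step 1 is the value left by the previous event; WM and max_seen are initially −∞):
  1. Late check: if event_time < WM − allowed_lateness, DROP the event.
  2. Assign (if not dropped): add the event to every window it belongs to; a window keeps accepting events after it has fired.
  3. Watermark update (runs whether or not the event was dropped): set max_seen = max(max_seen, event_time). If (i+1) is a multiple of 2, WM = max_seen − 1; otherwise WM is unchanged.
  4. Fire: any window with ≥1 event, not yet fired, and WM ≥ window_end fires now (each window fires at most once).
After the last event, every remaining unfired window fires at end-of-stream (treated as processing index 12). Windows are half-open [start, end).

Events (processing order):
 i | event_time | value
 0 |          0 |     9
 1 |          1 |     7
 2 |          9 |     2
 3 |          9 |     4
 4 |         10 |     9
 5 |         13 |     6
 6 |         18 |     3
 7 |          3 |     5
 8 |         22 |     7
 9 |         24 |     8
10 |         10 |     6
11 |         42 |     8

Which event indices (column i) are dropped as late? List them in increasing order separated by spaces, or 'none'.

i=0 t=0 v=9: → [0,9); WM=−∞
i=1 t=1 v=7: → [0,9); WM=0
i=2 t=9 v=2: → [9,18); WM=0
i=3 t=9 v=4: → [9,18); WM=8
i=4 t=10 v=9: → [9,18); WM=8
i=5 t=13 v=6: → [9,18); WM=12; [0,9) fires=9
i=6 t=18 v=3: → [18,27); WM=12
i=7 t=3 v=5: DROP (t<12-4); WM=17
i=8 t=22 v=7: → [18,27); WM=17
i=9 t=24 v=8: → [18,27); WM=23; [9,18) fires=9
i=10 t=10 v=6: DROP (t<23-4); WM=23
i=11 t=42 v=8: → [36,45); WM=41; [18,27) fires=8

7 10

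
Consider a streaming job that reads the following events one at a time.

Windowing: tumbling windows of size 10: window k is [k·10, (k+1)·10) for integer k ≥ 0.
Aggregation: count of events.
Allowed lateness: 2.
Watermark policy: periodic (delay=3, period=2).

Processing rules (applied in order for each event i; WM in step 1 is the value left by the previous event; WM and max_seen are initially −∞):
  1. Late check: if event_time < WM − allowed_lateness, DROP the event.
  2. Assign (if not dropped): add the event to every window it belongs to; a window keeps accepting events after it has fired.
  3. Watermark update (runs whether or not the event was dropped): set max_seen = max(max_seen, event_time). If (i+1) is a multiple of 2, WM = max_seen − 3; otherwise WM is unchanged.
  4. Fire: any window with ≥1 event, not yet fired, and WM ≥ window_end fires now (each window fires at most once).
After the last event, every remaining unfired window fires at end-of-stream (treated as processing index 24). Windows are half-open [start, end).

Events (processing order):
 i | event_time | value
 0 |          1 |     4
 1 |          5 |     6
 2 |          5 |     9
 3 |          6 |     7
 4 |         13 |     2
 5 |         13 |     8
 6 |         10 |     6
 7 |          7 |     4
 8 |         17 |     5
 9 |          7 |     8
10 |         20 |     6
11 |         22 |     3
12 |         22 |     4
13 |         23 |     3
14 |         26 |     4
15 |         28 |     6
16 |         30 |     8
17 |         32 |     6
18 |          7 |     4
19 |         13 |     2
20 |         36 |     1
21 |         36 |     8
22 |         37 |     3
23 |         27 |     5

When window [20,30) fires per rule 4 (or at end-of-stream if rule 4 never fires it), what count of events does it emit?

6

i=0 t=1 v=4: → [0,10); WM=−∞
i=1 t=5 v=6: → [0,10); WM=2
i=2 t=5 v=9: → [0,10); WM=2
i=3 t=6 v=7: → [0,10); WM=3
i=4 t=13 v=2: → [10,20); WM=3
i=5 t=13 v=8: → [10,20); WM=10; [0,10) fires=4
i=6 t=10 v=6: → [10,20); WM=10
i=7 t=7 v=4: DROP (t<10-2); WM=10
i=8 t=17 v=5: → [10,20); WM=10
i=9 t=7 v=8: DROP (t<10-2); WM=14
i=10 t=20 v=6: → [20,30); WM=14
i=11 t=22 v=3: → [20,30); WM=19
i=12 t=22 v=4: → [20,30); WM=19
i=13 t=23 v=3: → [20,30); WM=20; [10,20) fires=4
i=14 t=26 v=4: → [20,30); WM=20
i=15 t=28 v=6: → [20,30); WM=25
i=16 t=30 v=8: → [30,40); WM=25
i=17 t=32 v=6: → [30,40); WM=29
i=18 t=7 v=4: DROP (t<29-2); WM=29
i=19 t=13 v=2: DROP (t<29-2); WM=29
i=20 t=36 v=1: → [30,40); WM=29
i=21 t=36 v=8: → [30,40); WM=33; [20,30) fires=6
i=22 t=37 v=3: → [30,40); WM=33
i=23 t=27 v=5: DROP (t<33-2); WM=34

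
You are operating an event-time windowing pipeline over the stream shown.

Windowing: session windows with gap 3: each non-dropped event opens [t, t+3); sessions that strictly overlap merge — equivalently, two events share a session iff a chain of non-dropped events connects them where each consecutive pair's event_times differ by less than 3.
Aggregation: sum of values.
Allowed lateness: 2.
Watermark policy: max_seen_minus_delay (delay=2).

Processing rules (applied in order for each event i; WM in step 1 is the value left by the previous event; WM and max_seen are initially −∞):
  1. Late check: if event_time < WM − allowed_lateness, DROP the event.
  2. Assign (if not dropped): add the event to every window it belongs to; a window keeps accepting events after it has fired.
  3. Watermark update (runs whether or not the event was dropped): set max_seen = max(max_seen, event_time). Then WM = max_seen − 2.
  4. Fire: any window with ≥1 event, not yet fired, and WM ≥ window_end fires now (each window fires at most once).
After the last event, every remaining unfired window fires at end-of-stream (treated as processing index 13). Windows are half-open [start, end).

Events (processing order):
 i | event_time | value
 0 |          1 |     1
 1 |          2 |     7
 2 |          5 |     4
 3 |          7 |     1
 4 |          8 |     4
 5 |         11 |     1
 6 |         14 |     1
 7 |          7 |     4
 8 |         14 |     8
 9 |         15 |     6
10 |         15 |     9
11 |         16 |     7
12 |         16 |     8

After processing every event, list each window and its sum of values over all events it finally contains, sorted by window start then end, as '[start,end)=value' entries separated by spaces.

[1,5)=8 [5,11)=9 [11,14)=1 [14,19)=39

i=0 t=1 v=1: → [1,4); WM=-1
i=1 t=2 v=7: → [1,5); WM=0
i=2 t=5 v=4: → [5,8); WM=3
i=3 t=7 v=1: → [5,10); WM=5
i=4 t=8 v=4: → [5,11); WM=6
i=5 t=11 v=1: → [11,14); WM=9
i=6 t=14 v=1: → [14,17); WM=12
i=7 t=7 v=4: DROP (t<12-2); WM=12
i=8 t=14 v=8: → [14,17); WM=12
i=9 t=15 v=6: → [14,18); WM=13
i=10 t=15 v=9: → [14,18); WM=13
i=11 t=16 v=7: → [14,19); WM=14
i=12 t=16 v=8: → [14,19); WM=14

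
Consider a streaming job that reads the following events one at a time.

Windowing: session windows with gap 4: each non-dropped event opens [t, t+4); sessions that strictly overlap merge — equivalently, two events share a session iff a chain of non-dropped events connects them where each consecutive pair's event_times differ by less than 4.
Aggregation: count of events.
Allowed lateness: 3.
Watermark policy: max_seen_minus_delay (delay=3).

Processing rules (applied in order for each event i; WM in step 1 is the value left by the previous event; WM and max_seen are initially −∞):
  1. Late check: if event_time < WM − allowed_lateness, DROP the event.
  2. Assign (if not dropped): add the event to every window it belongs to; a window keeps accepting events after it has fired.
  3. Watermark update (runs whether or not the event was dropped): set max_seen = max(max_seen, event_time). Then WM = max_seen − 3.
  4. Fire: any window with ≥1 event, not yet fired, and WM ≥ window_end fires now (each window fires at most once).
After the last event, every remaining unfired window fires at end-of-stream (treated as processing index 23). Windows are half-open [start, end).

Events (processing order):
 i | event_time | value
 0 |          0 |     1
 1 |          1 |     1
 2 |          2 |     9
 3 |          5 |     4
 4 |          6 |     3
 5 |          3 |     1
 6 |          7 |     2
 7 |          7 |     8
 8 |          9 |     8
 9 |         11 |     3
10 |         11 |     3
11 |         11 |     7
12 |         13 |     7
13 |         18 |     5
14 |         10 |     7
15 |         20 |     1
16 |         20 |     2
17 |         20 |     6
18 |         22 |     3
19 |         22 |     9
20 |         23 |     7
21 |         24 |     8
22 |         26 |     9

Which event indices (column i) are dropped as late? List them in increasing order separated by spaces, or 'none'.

14

i=0 t=0 v=1: → [0,4); WM=-3
i=1 t=1 v=1: → [0,5); WM=-2
i=2 t=2 v=9: → [0,6); WM=-1
i=3 t=5 v=4: → [0,9); WM=2
i=4 t=6 v=3: → [0,10); WM=3
i=5 t=3 v=1: → [0,10); WM=3
i=6 t=7 v=2: → [0,11); WM=4
i=7 t=7 v=8: → [0,11); WM=4
i=8 t=9 v=8: → [0,13); WM=6
i=9 t=11 v=3: → [0,15); WM=8
i=10 t=11 v=3: → [0,15); WM=8
i=11 t=11 v=7: → [0,15); WM=8
i=12 t=13 v=7: → [0,17); WM=10
i=13 t=18 v=5: → [18,22); WM=15
i=14 t=10 v=7: DROP (t<15-3); WM=15
i=15 t=20 v=1: → [18,24); WM=17
i=16 t=20 v=2: → [18,24); WM=17
i=17 t=20 v=6: → [18,24); WM=17
i=18 t=22 v=3: → [18,26); WM=19
i=19 t=22 v=9: → [18,26); WM=19
i=20 t=23 v=7: → [18,27); WM=20
i=21 t=24 v=8: → [18,28); WM=21
i=22 t=26 v=9: → [18,30); WM=23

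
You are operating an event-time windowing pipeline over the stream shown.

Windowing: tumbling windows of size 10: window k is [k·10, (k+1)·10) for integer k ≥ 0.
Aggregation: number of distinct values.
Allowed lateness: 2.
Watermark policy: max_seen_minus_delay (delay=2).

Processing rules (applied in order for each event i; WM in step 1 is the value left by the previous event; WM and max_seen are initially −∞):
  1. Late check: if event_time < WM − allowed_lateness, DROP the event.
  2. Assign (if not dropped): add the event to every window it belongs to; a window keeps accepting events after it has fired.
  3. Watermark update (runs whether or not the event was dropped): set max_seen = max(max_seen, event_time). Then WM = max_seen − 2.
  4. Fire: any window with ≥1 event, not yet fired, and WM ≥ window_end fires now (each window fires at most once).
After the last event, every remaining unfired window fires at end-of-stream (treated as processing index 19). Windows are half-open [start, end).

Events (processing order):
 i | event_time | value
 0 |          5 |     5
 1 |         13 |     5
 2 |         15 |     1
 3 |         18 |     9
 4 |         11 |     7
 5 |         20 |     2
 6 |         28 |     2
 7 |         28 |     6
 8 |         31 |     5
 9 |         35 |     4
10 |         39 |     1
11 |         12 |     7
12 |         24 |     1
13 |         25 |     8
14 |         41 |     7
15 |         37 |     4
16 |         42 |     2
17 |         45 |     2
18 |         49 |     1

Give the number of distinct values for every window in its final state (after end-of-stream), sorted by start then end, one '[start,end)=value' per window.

i=0 t=5 v=5: → [0,10); WM=3
i=1 t=13 v=5: → [10,20); WM=11; [0,10) fires=1
i=2 t=15 v=1: → [10,20); WM=13
i=3 t=18 v=9: → [10,20); WM=16
i=4 t=11 v=7: DROP (t<16-2); WM=16
i=5 t=20 v=2: → [20,30); WM=18
i=6 t=28 v=2: → [20,30); WM=26; [10,20) fires=3
i=7 t=28 v=6: → [20,30); WM=26
i=8 t=31 v=5: → [30,40); WM=29
i=9 t=35 v=4: → [30,40); WM=33; [20,30) fires=2
i=10 t=39 v=1: → [30,40); WM=37
i=11 t=12 v=7: DROP (t<37-2); WM=37
i=12 t=24 v=1: DROP (t<37-2); WM=37
i=13 t=25 v=8: DROP (t<37-2); WM=37
i=14 t=41 v=7: → [40,50); WM=39
i=15 t=37 v=4: → [30,40); WM=39
i=16 t=42 v=2: → [40,50); WM=40; [30,40) fires=3
i=17 t=45 v=2: → [40,50); WM=43
i=18 t=49 v=1: → [40,50); WM=47

[0,10)=1 [10,20)=3 [20,30)=2 [30,40)=3 [40,50)=3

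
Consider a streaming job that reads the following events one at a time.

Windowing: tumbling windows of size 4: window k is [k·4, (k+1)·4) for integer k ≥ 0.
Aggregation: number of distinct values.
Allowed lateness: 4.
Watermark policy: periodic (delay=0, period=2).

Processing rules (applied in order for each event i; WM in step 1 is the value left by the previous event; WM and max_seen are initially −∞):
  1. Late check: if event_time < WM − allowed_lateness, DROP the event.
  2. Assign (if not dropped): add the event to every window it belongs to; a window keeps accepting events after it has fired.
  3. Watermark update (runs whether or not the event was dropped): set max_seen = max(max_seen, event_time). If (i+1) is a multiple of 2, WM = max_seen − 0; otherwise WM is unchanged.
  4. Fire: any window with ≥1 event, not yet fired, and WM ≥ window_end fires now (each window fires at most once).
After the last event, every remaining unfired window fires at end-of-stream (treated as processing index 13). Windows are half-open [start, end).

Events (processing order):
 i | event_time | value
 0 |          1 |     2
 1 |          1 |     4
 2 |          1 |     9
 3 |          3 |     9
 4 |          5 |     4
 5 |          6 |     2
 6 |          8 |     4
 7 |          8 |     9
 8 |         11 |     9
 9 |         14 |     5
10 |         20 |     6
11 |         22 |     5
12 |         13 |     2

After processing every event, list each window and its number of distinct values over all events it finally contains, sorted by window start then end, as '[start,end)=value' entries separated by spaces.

[0,4)=3 [4,8)=2 [8,12)=2 [12,16)=1 [20,24)=2

i=0 t=1 v=2: → [0,4); WM=−∞
i=1 t=1 v=4: → [0,4); WM=1
i=2 t=1 v=9: → [0,4); WM=1
i=3 t=3 v=9: → [0,4); WM=3
i=4 t=5 v=4: → [4,8); WM=3
i=5 t=6 v=2: → [4,8); WM=6; [0,4) fires=3
i=6 t=8 v=4: → [8,12); WM=6
i=7 t=8 v=9: → [8,12); WM=8; [4,8) fires=2
i=8 t=11 v=9: → [8,12); WM=8
i=9 t=14 v=5: → [12,16); WM=14; [8,12) fires=2
i=10 t=20 v=6: → [20,24); WM=14
i=11 t=22 v=5: → [20,24); WM=22; [12,16) fires=1
i=12 t=13 v=2: DROP (t<22-4); WM=22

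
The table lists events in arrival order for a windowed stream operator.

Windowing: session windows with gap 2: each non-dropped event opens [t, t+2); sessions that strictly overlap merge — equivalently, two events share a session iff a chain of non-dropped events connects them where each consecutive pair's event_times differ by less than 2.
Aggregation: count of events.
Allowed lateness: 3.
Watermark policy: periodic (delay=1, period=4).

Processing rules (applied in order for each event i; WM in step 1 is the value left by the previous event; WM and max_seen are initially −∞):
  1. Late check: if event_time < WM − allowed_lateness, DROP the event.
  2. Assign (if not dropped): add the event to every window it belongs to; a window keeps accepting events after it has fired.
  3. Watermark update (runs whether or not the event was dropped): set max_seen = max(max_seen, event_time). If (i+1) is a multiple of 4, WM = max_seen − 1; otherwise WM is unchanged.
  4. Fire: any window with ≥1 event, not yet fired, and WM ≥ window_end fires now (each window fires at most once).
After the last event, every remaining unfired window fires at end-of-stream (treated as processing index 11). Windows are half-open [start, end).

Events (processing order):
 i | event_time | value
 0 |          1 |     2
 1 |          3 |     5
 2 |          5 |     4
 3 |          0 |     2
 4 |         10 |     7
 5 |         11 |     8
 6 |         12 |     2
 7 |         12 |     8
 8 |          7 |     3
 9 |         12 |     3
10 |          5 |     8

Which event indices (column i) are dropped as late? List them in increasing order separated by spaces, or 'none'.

i=0 t=1 v=2: → [1,3); WM=−∞
i=1 t=3 v=5: → [3,5); WM=−∞
i=2 t=5 v=4: → [5,7); WM=−∞
i=3 t=0 v=2: → [0,3); WM=4
i=4 t=10 v=7: → [10,12); WM=4
i=5 t=11 v=8: → [10,13); WM=4
i=6 t=12 v=2: → [10,14); WM=4
i=7 t=12 v=8: → [10,14); WM=11
i=8 t=7 v=3: DROP (t<11-3); WM=11
i=9 t=12 v=3: → [10,14); WM=11
i=10 t=5 v=8: DROP (t<11-3); WM=11

8 10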